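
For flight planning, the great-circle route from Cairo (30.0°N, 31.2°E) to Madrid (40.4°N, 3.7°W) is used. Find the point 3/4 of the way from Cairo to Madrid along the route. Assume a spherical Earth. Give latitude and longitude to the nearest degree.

≈ 39°N, 6°E

Convert each endpoint to a unit vector on the sphere (x = cos φ cos λ, y = cos φ sin λ, z = sin φ).
The central angle between the endpoints is δ = arccos(p₁·p₂) ≈ 0.526 rad (30.1°).
Interpolate at f = 3/4 with slerp weights a = sin((1−f)δ)/sin δ ≈ 0.261, b = sin(fδ)/sin δ ≈ 0.765.
p = a·p₁ + b·p₂ ≈ (0.775, 0.080, 0.627); φ = arcsin(p_z) ≈ 38.81°, λ = atan2(p_y, p_x) ≈ 5.86°.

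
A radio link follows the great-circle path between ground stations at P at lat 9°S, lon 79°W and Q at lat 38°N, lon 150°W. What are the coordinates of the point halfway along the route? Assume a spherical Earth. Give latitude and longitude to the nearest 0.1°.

≈ lat 17.6°N, lon 109.9°W

Write both endpoints as unit vectors p₁, p₂ with components (cos φ cos λ, cos φ sin λ, sin φ).
The central angle between the endpoints is δ = arccos(p₁·p₂) ≈ 1.413 rad (81.0°).
Interpolate at f = 1/2 with slerp weights a = sin((1−f)δ)/sin δ ≈ 0.657, b = sin(fδ)/sin δ ≈ 0.657.
p = a·p₁ + b·p₂ ≈ (-0.325, -0.896, 0.302); φ = arcsin(p_z) ≈ 17.57°, λ = atan2(p_y, p_x) ≈ -109.91°.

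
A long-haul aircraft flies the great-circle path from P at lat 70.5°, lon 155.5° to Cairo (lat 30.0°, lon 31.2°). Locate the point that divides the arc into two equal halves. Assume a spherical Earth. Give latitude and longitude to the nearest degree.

Convert each endpoint to a unit vector on the sphere (x = cos φ cos λ, y = cos φ sin λ, z = sin φ).
The central angle between the endpoints is δ = arccos(p₁·p₂) ≈ 1.257 rad (72.0°).
Interpolate at f = 1/2 with slerp weights a = sin((1−f)δ)/sin δ ≈ 0.618, b = sin(fδ)/sin δ ≈ 0.618.
p = a·p₁ + b·p₂ ≈ (0.270, 0.363, 0.892); φ = arcsin(p_z) ≈ 63.10°, λ = atan2(p_y, p_x) ≈ 53.34°.

≈ lat 63°, lon 53°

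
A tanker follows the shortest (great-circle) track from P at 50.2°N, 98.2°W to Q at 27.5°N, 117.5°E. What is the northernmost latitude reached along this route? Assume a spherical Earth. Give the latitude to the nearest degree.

≈ 71°N

The great circle lies in the plane with unit normal n̂ = (p₁ × p₂)/|p₁ × p₂|.
Here n̂_z ≈ -0.333; the vertex latitude is φ_max = arccos|n̂_z| ≈ 70.5°.
Check via Clairaut: cos φ_max = |cos φ₁| · sin C = cos(50.2°)·sin(31.4°) ≈ 0.333, again giving ≈ 70.5°.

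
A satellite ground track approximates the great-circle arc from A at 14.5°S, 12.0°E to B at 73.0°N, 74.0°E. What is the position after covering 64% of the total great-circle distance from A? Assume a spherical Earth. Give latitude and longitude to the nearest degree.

≈ 45°N, 31°E

Write both endpoints as unit vectors p₁, p₂ with components (cos φ cos λ, cos φ sin λ, sin φ).
The central angle between the endpoints is δ = arccos(p₁·p₂) ≈ 1.678 rad (96.1°).
Interpolate at f = 0.64 with slerp weights a = sin((1−f)δ)/sin δ ≈ 0.571, b = sin(fδ)/sin δ ≈ 0.884.
p = a·p₁ + b·p₂ ≈ (0.612, 0.363, 0.702); φ = arcsin(p_z) ≈ 44.62°, λ = atan2(p_y, p_x) ≈ 30.70°.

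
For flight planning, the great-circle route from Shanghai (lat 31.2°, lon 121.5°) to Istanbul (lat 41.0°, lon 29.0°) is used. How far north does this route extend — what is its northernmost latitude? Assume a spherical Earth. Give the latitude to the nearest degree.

≈ 47°

The great circle lies in the plane with unit normal n̂ = (p₁ × p₂)/|p₁ × p₂|.
Here n̂_z ≈ -0.679; the vertex latitude is φ_max = arccos|n̂_z| ≈ 47.3°.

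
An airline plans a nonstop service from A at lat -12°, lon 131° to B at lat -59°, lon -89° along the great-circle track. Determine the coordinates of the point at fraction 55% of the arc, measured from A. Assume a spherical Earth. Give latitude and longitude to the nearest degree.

≈ lat -62°, lon 167°

The haversine formula gives a central angle δ ≈ 1.780 rad (102.0°) between the endpoints.
Interpolate at f = 0.55 with slerp weights a = sin((1−f)δ)/sin δ ≈ 0.734, b = sin(fδ)/sin δ ≈ 0.848.
p = a·p₁ + b·p₂ ≈ (-0.463, 0.105, -0.880); φ = arcsin(p_z) ≈ -61.63°, λ = atan2(p_y, p_x) ≈ 167.24°.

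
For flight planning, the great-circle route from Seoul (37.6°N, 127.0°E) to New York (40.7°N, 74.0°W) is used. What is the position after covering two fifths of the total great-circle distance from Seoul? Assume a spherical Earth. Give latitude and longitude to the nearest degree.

≈ (73°N, 164°E)

Write both endpoints as unit vectors p₁, p₂ with components (cos φ cos λ, cos φ sin λ, sin φ).
The central angle between the endpoints is δ = arccos(p₁·p₂) ≈ 1.734 rad (99.4°).
Interpolate at f = 2/5 with slerp weights a = sin((1−f)δ)/sin δ ≈ 0.874, b = sin(fδ)/sin δ ≈ 0.648.
p = a·p₁ + b·p₂ ≈ (-0.281, 0.081, 0.956); φ = arcsin(p_z) ≈ 72.97°, λ = atan2(p_y, p_x) ≈ 163.95°.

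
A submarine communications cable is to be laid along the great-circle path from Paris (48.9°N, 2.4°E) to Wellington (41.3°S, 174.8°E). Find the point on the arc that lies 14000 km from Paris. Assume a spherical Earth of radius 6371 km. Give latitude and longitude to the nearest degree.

The haversine formula gives a central angle δ ≈ 2.979 rad (170.7°) between the endpoints. The total great-circle distance is δ·R ≈ 2.979 × 6371 ≈ 18982 km, so the target fraction is f = 14000/18982 ≈ 0.738.
Interpolate at f ≈ 0.738 with slerp weights a = sin((1−f)δ)/sin δ ≈ 4.364, b = sin(fδ)/sin δ ≈ 5.016.
p = a·p₁ + b·p₂ ≈ (-0.887, 0.462, -0.022); φ = arcsin(p_z) ≈ -1.27°, λ = atan2(p_y, p_x) ≈ 152.50°.

≈ 1°S, 152°E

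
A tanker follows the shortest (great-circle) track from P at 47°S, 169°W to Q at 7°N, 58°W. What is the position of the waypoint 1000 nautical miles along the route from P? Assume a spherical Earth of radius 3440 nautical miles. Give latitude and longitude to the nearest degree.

Convert each endpoint to a unit vector on the sphere (x = cos φ cos λ, y = cos φ sin λ, z = sin φ).
The central angle between the endpoints is δ = arccos(p₁·p₂) ≈ 1.909 rad (109.4°). The total great-circle distance is δ·R ≈ 1.909 × 3440 ≈ 6567 nmi, so the target fraction is f = 1000/6567 ≈ 0.152.
Interpolate at f ≈ 0.152 with slerp weights a = sin((1−f)δ)/sin δ ≈ 1.059, b = sin(fδ)/sin δ ≈ 0.304.
p = a·p₁ + b·p₂ ≈ (-0.549, -0.394, -0.737); φ = arcsin(p_z) ≈ -47.51°, λ = atan2(p_y, p_x) ≈ -144.37°.

≈ 48°S, 144°W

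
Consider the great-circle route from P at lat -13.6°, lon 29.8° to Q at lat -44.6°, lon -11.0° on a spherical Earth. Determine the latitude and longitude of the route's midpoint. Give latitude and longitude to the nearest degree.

Write both endpoints as unit vectors p₁, p₂ with components (cos φ cos λ, cos φ sin λ, sin φ).
The central angle between the endpoints is δ = arccos(p₁·p₂) ≈ 0.811 rad (46.4°).
Interpolate at f = 1/2 with slerp weights a = sin((1−f)δ)/sin δ ≈ 0.544, b = sin(fδ)/sin δ ≈ 0.544.
p = a·p₁ + b·p₂ ≈ (0.839, 0.189, -0.510); φ = arcsin(p_z) ≈ -30.66°, λ = atan2(p_y, p_x) ≈ 12.69°.

≈ lat -31°, lon 13°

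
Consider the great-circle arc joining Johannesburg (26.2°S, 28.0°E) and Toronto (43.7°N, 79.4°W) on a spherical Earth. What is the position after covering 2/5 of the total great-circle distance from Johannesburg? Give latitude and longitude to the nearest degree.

≈ (6°N, 9°W)

Convert each endpoint to a unit vector on the sphere (x = cos φ cos λ, y = cos φ sin λ, z = sin φ).
The central angle between the endpoints is δ = arccos(p₁·p₂) ≈ 2.093 rad (119.9°).
Interpolate at f = 2/5 with slerp weights a = sin((1−f)δ)/sin δ ≈ 1.097, b = sin(fδ)/sin δ ≈ 0.857.
p = a·p₁ + b·p₂ ≈ (0.983, -0.147, 0.108); φ = arcsin(p_z) ≈ 6.19°, λ = atan2(p_y, p_x) ≈ -8.50°.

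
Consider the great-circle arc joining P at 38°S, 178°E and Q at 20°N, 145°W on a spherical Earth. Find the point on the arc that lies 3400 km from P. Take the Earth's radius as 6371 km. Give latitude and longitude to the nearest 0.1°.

≈ 12.3°S, 163.4°W

The haversine formula gives a central angle δ ≈ 1.180 rad (67.6°) between the endpoints. The total great-circle distance is δ·R ≈ 1.180 × 6371 ≈ 7519 km, so the target fraction is f = 3400/7519 ≈ 0.452.
Interpolate at f ≈ 0.452 with slerp weights a = sin((1−f)δ)/sin δ ≈ 0.651, b = sin(fδ)/sin δ ≈ 0.550.
p = a·p₁ + b·p₂ ≈ (-0.937, -0.279, -0.213); φ = arcsin(p_z) ≈ -12.29°, λ = atan2(p_y, p_x) ≈ -163.43°.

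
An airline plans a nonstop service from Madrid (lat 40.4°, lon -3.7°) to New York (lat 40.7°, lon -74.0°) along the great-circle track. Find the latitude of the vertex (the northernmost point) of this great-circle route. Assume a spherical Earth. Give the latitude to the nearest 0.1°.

The great circle lies in the plane with unit normal n̂ = (p₁ × p₂)/|p₁ × p₂|.
Here n̂_z ≈ -0.691; the vertex latitude is φ_max = arccos|n̂_z| ≈ 46.3°.

≈ 46.3°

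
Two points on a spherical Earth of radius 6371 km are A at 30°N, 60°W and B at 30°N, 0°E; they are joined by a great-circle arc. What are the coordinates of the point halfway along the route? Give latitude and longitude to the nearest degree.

≈ 34°N, 30°W

From cos δ = sin φ₁ sin φ₂ + cos φ₁ cos φ₂ cos Δλ, the central angle is δ ≈ 0.896 rad (51.3°).
Interpolate at f = 1/2 with slerp weights a = sin((1−f)δ)/sin δ ≈ 0.555, b = sin(fδ)/sin δ ≈ 0.555.
p = a·p₁ + b·p₂ ≈ (0.721, -0.416, 0.555); φ = arcsin(p_z) ≈ 33.69°, λ = atan2(p_y, p_x) ≈ -30.00°.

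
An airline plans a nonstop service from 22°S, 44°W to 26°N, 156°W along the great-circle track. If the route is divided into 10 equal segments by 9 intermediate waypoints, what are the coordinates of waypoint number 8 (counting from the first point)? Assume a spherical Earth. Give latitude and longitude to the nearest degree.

≈ 19°N, 131°W

Convert each endpoint to a unit vector on the sphere (x = cos φ cos λ, y = cos φ sin λ, z = sin φ).
The central angle between the endpoints is δ = arccos(p₁·p₂) ≈ 2.067 rad (118.5°).
Interpolate at f = 8/10 with slerp weights a = sin((1−f)δ)/sin δ ≈ 0.457, b = sin(fδ)/sin δ ≈ 1.133.
p = a·p₁ + b·p₂ ≈ (-0.626, -0.709, 0.326); φ = arcsin(p_z) ≈ 19.01°, λ = atan2(p_y, p_x) ≈ -131.45°.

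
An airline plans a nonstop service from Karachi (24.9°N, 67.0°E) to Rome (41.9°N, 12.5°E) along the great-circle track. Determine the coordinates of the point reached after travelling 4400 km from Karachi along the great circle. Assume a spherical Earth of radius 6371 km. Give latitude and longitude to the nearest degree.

The haversine formula gives a central angle δ ≈ 0.832 rad (47.7°) between the endpoints. The total great-circle distance is δ·R ≈ 0.832 × 6371 ≈ 5302 km, so the target fraction is f = 4400/5302 ≈ 0.830.
Interpolate at f ≈ 0.830 with slerp weights a = sin((1−f)δ)/sin δ ≈ 0.191, b = sin(fδ)/sin δ ≈ 0.861.
p = a·p₁ + b·p₂ ≈ (0.694, 0.298, 0.656); φ = arcsin(p_z) ≈ 40.97°, λ = atan2(p_y, p_x) ≈ 23.26°.

≈ 41°N, 23°E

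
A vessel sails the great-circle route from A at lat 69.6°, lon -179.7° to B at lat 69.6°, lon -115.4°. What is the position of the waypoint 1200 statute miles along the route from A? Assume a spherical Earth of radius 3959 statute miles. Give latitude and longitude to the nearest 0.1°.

≈ lat 71.3°, lon -126.3°

Convert each endpoint to a unit vector on the sphere (x = cos φ cos λ, y = cos φ sin λ, z = sin φ).
The central angle between the endpoints is δ = arccos(p₁·p₂) ≈ 0.373 rad (21.4°). The total great-circle distance is δ·R ≈ 0.373 × 3959 ≈ 1477 mi, so the target fraction is f = 1200/1477 ≈ 0.812.
Interpolate at f ≈ 0.812 with slerp weights a = sin((1−f)δ)/sin δ ≈ 0.192, b = sin(fδ)/sin δ ≈ 0.819.
p = a·p₁ + b·p₂ ≈ (-0.189, -0.258, 0.947); φ = arcsin(p_z) ≈ 71.33°, λ = atan2(p_y, p_x) ≈ -126.25°.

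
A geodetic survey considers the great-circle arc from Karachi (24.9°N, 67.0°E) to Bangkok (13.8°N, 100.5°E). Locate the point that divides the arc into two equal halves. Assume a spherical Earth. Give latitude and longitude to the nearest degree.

The haversine formula gives a central angle δ ≈ 0.583 rad (33.4°) between the endpoints.
Interpolate at f = 1/2 with slerp weights a = sin((1−f)δ)/sin δ ≈ 0.522, b = sin(fδ)/sin δ ≈ 0.522.
p = a·p₁ + b·p₂ ≈ (0.093, 0.934, 0.344); φ = arcsin(p_z) ≈ 20.14°, λ = atan2(p_y, p_x) ≈ 84.34°.

≈ 20°N, 84°E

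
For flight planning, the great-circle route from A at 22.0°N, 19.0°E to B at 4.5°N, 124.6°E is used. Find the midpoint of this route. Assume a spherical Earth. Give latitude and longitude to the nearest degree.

The haversine formula gives a central angle δ ≈ 1.792 rad (102.7°) between the endpoints.
Interpolate at f = 1/2 with slerp weights a = sin((1−f)δ)/sin δ ≈ 0.800, b = sin(fδ)/sin δ ≈ 0.800.
p = a·p₁ + b·p₂ ≈ (0.249, 0.898, 0.363); φ = arcsin(p_z) ≈ 21.26°, λ = atan2(p_y, p_x) ≈ 74.53°.

≈ 21°N, 75°E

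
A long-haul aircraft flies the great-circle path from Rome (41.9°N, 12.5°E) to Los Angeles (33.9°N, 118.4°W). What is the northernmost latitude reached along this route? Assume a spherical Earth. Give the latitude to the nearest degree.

≈ 62°N

The great circle lies in the plane with unit normal n̂ = (p₁ × p₂)/|p₁ × p₂|.
Here n̂_z ≈ -0.467; the vertex latitude is φ_max = arccos|n̂_z| ≈ 62.1°.
Check via Clairaut: cos φ_max = |cos φ₁| · sin C = cos(41.9°)·sin(38.9°) ≈ 0.467, again giving ≈ 62.1°.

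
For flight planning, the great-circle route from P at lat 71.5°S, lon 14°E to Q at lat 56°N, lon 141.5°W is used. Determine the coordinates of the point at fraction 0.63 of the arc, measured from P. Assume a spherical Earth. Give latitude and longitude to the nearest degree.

Write both endpoints as unit vectors p₁, p₂ with components (cos φ cos λ, cos φ sin λ, sin φ).
The central angle between the endpoints is δ = arccos(p₁·p₂) ≈ 2.817 rad (161.4°).
Interpolate at f = 0.63 with slerp weights a = sin((1−f)δ)/sin δ ≈ 2.704, b = sin(fδ)/sin δ ≈ 3.067.
p = a·p₁ + b·p₂ ≈ (-0.510, -0.860, -0.022); φ = arcsin(p_z) ≈ -1.25°, λ = atan2(p_y, p_x) ≈ -120.65°.

≈ lat 1°S, lon 121°W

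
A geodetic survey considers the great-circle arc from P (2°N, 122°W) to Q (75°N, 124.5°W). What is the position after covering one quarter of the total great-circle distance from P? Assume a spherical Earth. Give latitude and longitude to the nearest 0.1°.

≈ (20.3°N, 122.2°W)

Write both endpoints as unit vectors p₁, p₂ with components (cos φ cos λ, cos φ sin λ, sin φ).
The central angle between the endpoints is δ = arccos(p₁·p₂) ≈ 1.274 rad (73.0°).
Interpolate at f = 1/4 with slerp weights a = sin((1−f)δ)/sin δ ≈ 0.854, b = sin(fδ)/sin δ ≈ 0.328.
p = a·p₁ + b·p₂ ≈ (-0.500, -0.794, 0.346); φ = arcsin(p_z) ≈ 20.25°, λ = atan2(p_y, p_x) ≈ -122.23°.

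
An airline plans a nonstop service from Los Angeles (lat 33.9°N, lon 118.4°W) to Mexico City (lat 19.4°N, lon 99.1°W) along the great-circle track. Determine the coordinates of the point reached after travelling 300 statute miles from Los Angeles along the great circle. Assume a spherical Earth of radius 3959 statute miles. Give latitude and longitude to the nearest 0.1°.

≈ lat 31.3°N, lon 114.3°W

Write both endpoints as unit vectors p₁, p₂ with components (cos φ cos λ, cos φ sin λ, sin φ).
The central angle between the endpoints is δ = arccos(p₁·p₂) ≈ 0.392 rad (22.5°). The total great-circle distance is δ·R ≈ 0.392 × 3959 ≈ 1552 mi, so the target fraction is f = 300/1552 ≈ 0.193.
Interpolate at f ≈ 0.193 with slerp weights a = sin((1−f)δ)/sin δ ≈ 0.814, b = sin(fδ)/sin δ ≈ 0.198.
p = a·p₁ + b·p₂ ≈ (-0.351, -0.779, 0.520); φ = arcsin(p_z) ≈ 31.32°, λ = atan2(p_y, p_x) ≈ -114.25°.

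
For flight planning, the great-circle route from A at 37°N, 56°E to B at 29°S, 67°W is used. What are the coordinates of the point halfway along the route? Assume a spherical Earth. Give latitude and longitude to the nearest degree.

≈ 8°N, 10°W

Write both endpoints as unit vectors p₁, p₂ with components (cos φ cos λ, cos φ sin λ, sin φ).
The central angle between the endpoints is δ = arccos(p₁·p₂) ≈ 2.308 rad (132.2°).
Interpolate at f = 1/2 with slerp weights a = sin((1−f)δ)/sin δ ≈ 1.235, b = sin(fδ)/sin δ ≈ 1.235.
p = a·p₁ + b·p₂ ≈ (0.974, -0.177, 0.145); φ = arcsin(p_z) ≈ 8.31°, λ = atan2(p_y, p_x) ≈ -10.28°.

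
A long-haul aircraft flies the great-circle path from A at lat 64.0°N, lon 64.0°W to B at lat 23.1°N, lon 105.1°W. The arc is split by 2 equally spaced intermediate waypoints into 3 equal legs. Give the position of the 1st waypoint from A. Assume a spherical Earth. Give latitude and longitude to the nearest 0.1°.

≈ lat 52.1°N, lon 85.5°W

From cos δ = sin φ₁ sin φ₂ + cos φ₁ cos φ₂ cos Δλ, the central angle is δ ≈ 0.855 rad (49.0°).
Interpolate at f = 1/3 with slerp weights a = sin((1−f)δ)/sin δ ≈ 0.715, b = sin(fδ)/sin δ ≈ 0.373.
p = a·p₁ + b·p₂ ≈ (0.048, -0.613, 0.789); φ = arcsin(p_z) ≈ 52.08°, λ = atan2(p_y, p_x) ≈ -85.51°.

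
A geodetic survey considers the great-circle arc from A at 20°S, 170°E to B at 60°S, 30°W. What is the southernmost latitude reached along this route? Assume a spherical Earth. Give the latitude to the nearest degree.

The great circle lies in the plane with unit normal n̂ = (p₁ × p₂)/|p₁ × p₂|.
Here n̂_z ≈ +0.162; the vertex latitude is φ_max = arccos|n̂_z| ≈ 80.7°.
Check via Clairaut: cos φ_max = |cos φ₁| · sin C = cos(20.0°)·sin(170.0°) ≈ 0.162, again giving ≈ 80.7°.

≈ 81°S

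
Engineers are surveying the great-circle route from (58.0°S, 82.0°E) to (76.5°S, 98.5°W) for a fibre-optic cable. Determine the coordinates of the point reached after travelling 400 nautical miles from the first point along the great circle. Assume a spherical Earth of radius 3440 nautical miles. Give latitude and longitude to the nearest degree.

Write both endpoints as unit vectors p₁, p₂ with components (cos φ cos λ, cos φ sin λ, sin φ).
The central angle between the endpoints is δ = arccos(p₁·p₂) ≈ 0.794 rad (45.5°). The total great-circle distance is δ·R ≈ 0.794 × 3440 ≈ 2732 nmi, so the target fraction is f = 400/2732 ≈ 0.146.
Interpolate at f ≈ 0.146 with slerp weights a = sin((1−f)δ)/sin δ ≈ 0.879, b = sin(fδ)/sin δ ≈ 0.163.
p = a·p₁ + b·p₂ ≈ (0.059, 0.424, -0.904); φ = arcsin(p_z) ≈ -64.66°, λ = atan2(p_y, p_x) ≈ 82.04°.

≈ (65°S, 82°E)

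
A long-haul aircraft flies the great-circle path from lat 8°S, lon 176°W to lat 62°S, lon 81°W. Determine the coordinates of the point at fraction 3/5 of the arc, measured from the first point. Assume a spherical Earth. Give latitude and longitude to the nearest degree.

Convert each endpoint to a unit vector on the sphere (x = cos φ cos λ, y = cos φ sin λ, z = sin φ).
The central angle between the endpoints is δ = arccos(p₁·p₂) ≈ 1.488 rad (85.3°).
Interpolate at f = 3/5 with slerp weights a = sin((1−f)δ)/sin δ ≈ 0.563, b = sin(fδ)/sin δ ≈ 0.782.
p = a·p₁ + b·p₂ ≈ (-0.498, -0.401, -0.768); φ = arcsin(p_z) ≈ -50.21°, λ = atan2(p_y, p_x) ≈ -141.16°.

≈ lat 50°S, lon 141°W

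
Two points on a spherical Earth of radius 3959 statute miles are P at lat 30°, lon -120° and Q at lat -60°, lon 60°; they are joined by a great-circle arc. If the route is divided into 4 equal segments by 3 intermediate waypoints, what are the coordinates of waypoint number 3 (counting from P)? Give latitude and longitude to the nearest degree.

≈ lat -83°, lon -120°

The haversine formula gives a central angle δ ≈ 2.618 rad (150.0°) between the endpoints.
Interpolate at f = 3/4 with slerp weights a = sin((1−f)δ)/sin δ ≈ 1.218, b = sin(fδ)/sin δ ≈ 1.848.
p = a·p₁ + b·p₂ ≈ (-0.065, -0.113, -0.991); φ = arcsin(p_z) ≈ -82.50°, λ = atan2(p_y, p_x) ≈ -120.00°.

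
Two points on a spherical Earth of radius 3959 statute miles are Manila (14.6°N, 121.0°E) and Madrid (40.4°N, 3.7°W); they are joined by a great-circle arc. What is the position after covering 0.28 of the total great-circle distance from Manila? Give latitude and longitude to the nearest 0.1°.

Convert each endpoint to a unit vector on the sphere (x = cos φ cos λ, y = cos φ sin λ, z = sin φ).
The central angle between the endpoints is δ = arccos(p₁·p₂) ≈ 1.830 rad (104.8°).
Interpolate at f = 0.28 with slerp weights a = sin((1−f)δ)/sin δ ≈ 1.002, b = sin(fδ)/sin δ ≈ 0.507.
p = a·p₁ + b·p₂ ≈ (-0.114, 0.806, 0.581); φ = arcsin(p_z) ≈ 35.53°, λ = atan2(p_y, p_x) ≈ 98.03°.

≈ 35.5°N, 98.0°E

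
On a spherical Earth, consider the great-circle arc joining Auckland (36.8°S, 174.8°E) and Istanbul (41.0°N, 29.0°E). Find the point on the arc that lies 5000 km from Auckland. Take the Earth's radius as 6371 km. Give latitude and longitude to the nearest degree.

Write both endpoints as unit vectors p₁, p₂ with components (cos φ cos λ, cos φ sin λ, sin φ).
The central angle between the endpoints is δ = arccos(p₁·p₂) ≈ 2.674 rad (153.2°). The total great-circle distance is δ·R ≈ 2.674 × 6371 ≈ 17038 km, so the target fraction is f = 5000/17038 ≈ 0.293.
Interpolate at f ≈ 0.293 with slerp weights a = sin((1−f)δ)/sin δ ≈ 2.108, b = sin(fδ)/sin δ ≈ 1.569.
p = a·p₁ + b·p₂ ≈ (-0.646, 0.727, -0.234); φ = arcsin(p_z) ≈ -13.51°, λ = atan2(p_y, p_x) ≈ 131.60°.

≈ (14°S, 132°E)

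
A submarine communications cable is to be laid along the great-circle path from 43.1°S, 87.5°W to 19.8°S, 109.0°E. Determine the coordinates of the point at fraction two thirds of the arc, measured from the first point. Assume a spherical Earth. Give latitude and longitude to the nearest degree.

From cos δ = sin φ₁ sin φ₂ + cos φ₁ cos φ₂ cos Δλ, the central angle is δ ≈ 2.012 rad (115.3°).
Interpolate at f = 2/3 with slerp weights a = sin((1−f)δ)/sin δ ≈ 0.687, b = sin(fδ)/sin δ ≈ 1.077.
p = a·p₁ + b·p₂ ≈ (-0.308, 0.457, -0.835); φ = arcsin(p_z) ≈ -56.57°, λ = atan2(p_y, p_x) ≈ 124.00°.

≈ 57°S, 124°E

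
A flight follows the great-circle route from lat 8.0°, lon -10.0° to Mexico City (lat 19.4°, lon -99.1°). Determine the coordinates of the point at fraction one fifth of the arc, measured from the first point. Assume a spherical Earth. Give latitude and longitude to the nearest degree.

Convert each endpoint to a unit vector on the sphere (x = cos φ cos λ, y = cos φ sin λ, z = sin φ).
The central angle between the endpoints is δ = arccos(p₁·p₂) ≈ 1.510 rad (86.5°).
Interpolate at f = 1/5 with slerp weights a = sin((1−f)δ)/sin δ ≈ 0.937, b = sin(fδ)/sin δ ≈ 0.298.
p = a·p₁ + b·p₂ ≈ (0.869, -0.439, 0.229); φ = arcsin(p_z) ≈ 13.26°, λ = atan2(p_y, p_x) ≈ -26.78°.

≈ lat 13°, lon -27°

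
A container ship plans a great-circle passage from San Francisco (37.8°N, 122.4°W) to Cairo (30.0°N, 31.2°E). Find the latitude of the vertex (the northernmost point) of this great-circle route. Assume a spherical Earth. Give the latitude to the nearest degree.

≈ 71°N

The great circle lies in the plane with unit normal n̂ = (p₁ × p₂)/|p₁ × p₂|.
Here n̂_z ≈ +0.320; the vertex latitude is φ_max = arccos|n̂_z| ≈ 71.4°.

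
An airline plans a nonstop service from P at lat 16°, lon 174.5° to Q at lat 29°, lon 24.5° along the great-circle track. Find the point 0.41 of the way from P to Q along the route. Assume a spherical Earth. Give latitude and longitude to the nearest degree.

≈ lat 54°, lon 128°

The haversine formula gives a central angle δ ≈ 2.207 rad (126.5°) between the endpoints.
Interpolate at f = 0.41 with slerp weights a = sin((1−f)δ)/sin δ ≈ 1.199, b = sin(fδ)/sin δ ≈ 0.978.
p = a·p₁ + b·p₂ ≈ (-0.369, 0.465, 0.805); φ = arcsin(p_z) ≈ 53.58°, λ = atan2(p_y, p_x) ≈ 128.42°.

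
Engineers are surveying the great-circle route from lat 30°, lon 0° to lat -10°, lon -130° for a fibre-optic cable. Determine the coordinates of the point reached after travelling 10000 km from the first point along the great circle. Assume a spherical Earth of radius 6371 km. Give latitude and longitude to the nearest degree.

≈ lat 11°, lon -96°

From cos δ = sin φ₁ sin φ₂ + cos φ₁ cos φ₂ cos Δλ, the central angle is δ ≈ 2.259 rad (129.4°). The total great-circle distance is δ·R ≈ 2.259 × 6371 ≈ 14391 km, so the target fraction is f = 10000/14391 ≈ 0.695.
Interpolate at f ≈ 0.695 with slerp weights a = sin((1−f)δ)/sin δ ≈ 0.823, b = sin(fδ)/sin δ ≈ 1.295.
p = a·p₁ + b·p₂ ≈ (-0.107, -0.977, 0.187); φ = arcsin(p_z) ≈ 10.77°, λ = atan2(p_y, p_x) ≈ -96.22°.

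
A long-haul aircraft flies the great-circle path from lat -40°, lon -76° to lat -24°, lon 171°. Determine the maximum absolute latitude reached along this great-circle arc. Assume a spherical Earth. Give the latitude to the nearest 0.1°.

≈ -49.9°

The great circle lies in the plane with unit normal n̂ = (p₁ × p₂)/|p₁ × p₂|.
Here n̂_z ≈ -0.644; the vertex latitude is φ_max = arccos|n̂_z| ≈ 49.9°.
Check via Clairaut: cos φ_max = |cos φ₁| · sin C = cos(40.0°)·sin(122.8°) ≈ 0.644, again giving ≈ 49.9°.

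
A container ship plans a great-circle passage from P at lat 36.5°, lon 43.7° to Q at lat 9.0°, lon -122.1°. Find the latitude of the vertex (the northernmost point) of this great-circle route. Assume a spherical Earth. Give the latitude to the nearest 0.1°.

The great circle lies in the plane with unit normal n̂ = (p₁ × p₂)/|p₁ × p₂|.
Here n̂_z ≈ -0.265; the vertex latitude is φ_max = arccos|n̂_z| ≈ 74.7°.

≈ 74.7°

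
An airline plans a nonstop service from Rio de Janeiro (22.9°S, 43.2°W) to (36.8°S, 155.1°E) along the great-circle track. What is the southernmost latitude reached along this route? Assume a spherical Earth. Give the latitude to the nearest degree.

≈ 75°S

The great circle lies in the plane with unit normal n̂ = (p₁ × p₂)/|p₁ × p₂|.
Here n̂_z ≈ -0.262; the vertex latitude is φ_max = arccos|n̂_z| ≈ 74.8°.
Check via Clairaut: cos φ_max = |cos φ₁| · sin C = cos(22.9°)·sin(163.5°) ≈ 0.262, again giving ≈ 74.8°.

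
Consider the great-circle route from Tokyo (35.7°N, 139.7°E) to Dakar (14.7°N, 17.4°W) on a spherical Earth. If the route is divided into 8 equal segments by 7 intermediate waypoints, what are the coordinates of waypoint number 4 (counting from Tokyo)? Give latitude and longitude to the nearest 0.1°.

Convert each endpoint to a unit vector on the sphere (x = cos φ cos λ, y = cos φ sin λ, z = sin φ).
The central angle between the endpoints is δ = arccos(p₁·p₂) ≈ 2.184 rad (125.1°).
Interpolate at f = 4/8 with slerp weights a = sin((1−f)δ)/sin δ ≈ 1.085, b = sin(fδ)/sin δ ≈ 1.085.
p = a·p₁ + b·p₂ ≈ (0.330, 0.256, 0.909); φ = arcsin(p_z) ≈ 65.33°, λ = atan2(p_y, p_x) ≈ 37.85°.

≈ 65.3°N, 37.9°E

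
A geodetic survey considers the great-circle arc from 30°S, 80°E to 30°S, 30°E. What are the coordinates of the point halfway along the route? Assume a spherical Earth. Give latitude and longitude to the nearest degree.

Write both endpoints as unit vectors p₁, p₂ with components (cos φ cos λ, cos φ sin λ, sin φ).
The central angle between the endpoints is δ = arccos(p₁·p₂) ≈ 0.749 rad (42.9°).
Interpolate at f = 1/2 with slerp weights a = sin((1−f)δ)/sin δ ≈ 0.537, b = sin(fδ)/sin δ ≈ 0.537.
p = a·p₁ + b·p₂ ≈ (0.484, 0.691, -0.537); φ = arcsin(p_z) ≈ -32.50°, λ = atan2(p_y, p_x) ≈ 55.00°.

≈ 32°S, 55°E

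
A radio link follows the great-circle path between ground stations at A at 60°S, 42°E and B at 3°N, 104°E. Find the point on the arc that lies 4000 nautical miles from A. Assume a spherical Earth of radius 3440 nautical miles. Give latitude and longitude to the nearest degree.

The haversine formula gives a central angle δ ≈ 1.381 rad (79.1°) between the endpoints. The total great-circle distance is δ·R ≈ 1.381 × 3440 ≈ 4749 nmi, so the target fraction is f = 4000/4749 ≈ 0.842.
Interpolate at f ≈ 0.842 with slerp weights a = sin((1−f)δ)/sin δ ≈ 0.220, b = sin(fδ)/sin δ ≈ 0.935.
p = a·p₁ + b·p₂ ≈ (-0.144, 0.979, -0.142); φ = arcsin(p_z) ≈ -8.14°, λ = atan2(p_y, p_x) ≈ 98.37°.

≈ 8°S, 98°E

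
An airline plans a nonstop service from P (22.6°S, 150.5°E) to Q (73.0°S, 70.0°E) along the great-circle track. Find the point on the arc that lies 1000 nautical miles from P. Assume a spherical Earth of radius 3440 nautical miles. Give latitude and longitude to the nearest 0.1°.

≈ (38.3°S, 143.9°E)

Convert each endpoint to a unit vector on the sphere (x = cos φ cos λ, y = cos φ sin λ, z = sin φ).
The central angle between the endpoints is δ = arccos(p₁·p₂) ≈ 1.146 rad (65.7°). The total great-circle distance is δ·R ≈ 1.146 × 3440 ≈ 3943 nmi, so the target fraction is f = 1000/3943 ≈ 0.254.
Interpolate at f ≈ 0.254 with slerp weights a = sin((1−f)δ)/sin δ ≈ 0.828, b = sin(fδ)/sin δ ≈ 0.315.
p = a·p₁ + b·p₂ ≈ (-0.634, 0.463, -0.619); φ = arcsin(p_z) ≈ -38.26°, λ = atan2(p_y, p_x) ≈ 143.87°.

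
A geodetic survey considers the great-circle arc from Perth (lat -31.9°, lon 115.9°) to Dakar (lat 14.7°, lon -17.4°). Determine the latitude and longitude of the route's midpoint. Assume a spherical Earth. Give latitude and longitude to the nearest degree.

≈ lat -21°, lon 41°

Write both endpoints as unit vectors p₁, p₂ with components (cos φ cos λ, cos φ sin λ, sin φ).
The central angle between the endpoints is δ = arccos(p₁·p₂) ≈ 2.342 rad (134.2°).
Interpolate at f = 1/2 with slerp weights a = sin((1−f)δ)/sin δ ≈ 1.285, b = sin(fδ)/sin δ ≈ 1.285.
p = a·p₁ + b·p₂ ≈ (0.710, 0.610, -0.353); φ = arcsin(p_z) ≈ -20.67°, λ = atan2(p_y, p_x) ≈ 40.67°.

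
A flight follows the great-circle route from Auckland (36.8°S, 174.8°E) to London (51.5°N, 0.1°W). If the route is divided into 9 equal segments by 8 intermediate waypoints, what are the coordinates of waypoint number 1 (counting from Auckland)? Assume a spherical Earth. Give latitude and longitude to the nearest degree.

≈ 19°S, 171°E

From cos δ = sin φ₁ sin φ₂ + cos φ₁ cos φ₂ cos Δλ, the central angle is δ ≈ 2.877 rad (164.9°).
Interpolate at f = 1/9 with slerp weights a = sin((1−f)δ)/sin δ ≈ 2.111, b = sin(fδ)/sin δ ≈ 1.203.
p = a·p₁ + b·p₂ ≈ (-0.934, 0.152, -0.323); φ = arcsin(p_z) ≈ -18.83°, λ = atan2(p_y, p_x) ≈ 170.77°.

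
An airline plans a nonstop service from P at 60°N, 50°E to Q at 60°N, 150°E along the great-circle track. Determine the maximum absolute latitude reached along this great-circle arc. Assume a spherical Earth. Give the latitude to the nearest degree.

The great circle lies in the plane with unit normal n̂ = (p₁ × p₂)/|p₁ × p₂|.
Here n̂_z ≈ +0.348; the vertex latitude is φ_max = arccos|n̂_z| ≈ 69.6°.

≈ 70°N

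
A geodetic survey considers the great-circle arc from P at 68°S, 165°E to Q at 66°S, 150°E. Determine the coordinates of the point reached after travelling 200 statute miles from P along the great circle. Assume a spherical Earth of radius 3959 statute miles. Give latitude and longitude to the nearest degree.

The haversine formula gives a central angle δ ≈ 0.108 rad (6.2°) between the endpoints. The total great-circle distance is δ·R ≈ 0.108 × 3959 ≈ 427 mi, so the target fraction is f = 200/427 ≈ 0.469.
Interpolate at f ≈ 0.469 with slerp weights a = sin((1−f)δ)/sin δ ≈ 0.532, b = sin(fδ)/sin δ ≈ 0.469.
p = a·p₁ + b·p₂ ≈ (-0.358, 0.147, -0.922); φ = arcsin(p_z) ≈ -67.24°, λ = atan2(p_y, p_x) ≈ 157.66°.

≈ 67°S, 158°E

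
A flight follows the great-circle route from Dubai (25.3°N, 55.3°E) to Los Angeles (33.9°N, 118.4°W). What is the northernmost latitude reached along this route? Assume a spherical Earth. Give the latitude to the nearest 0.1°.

The great circle lies in the plane with unit normal n̂ = (p₁ × p₂)/|p₁ × p₂|.
Here n̂_z ≈ -0.096; the vertex latitude is φ_max = arccos|n̂_z| ≈ 84.5°.
Check via Clairaut: cos φ_max = |cos φ₁| · sin C = cos(25.3°)·sin(6.1°) ≈ 0.096, again giving ≈ 84.5°.

≈ 84.5°N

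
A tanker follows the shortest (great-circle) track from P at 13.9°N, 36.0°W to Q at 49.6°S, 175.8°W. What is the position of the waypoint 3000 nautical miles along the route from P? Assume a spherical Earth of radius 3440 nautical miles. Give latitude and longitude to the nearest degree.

The haversine formula gives a central angle δ ≈ 2.296 rad (131.6°) between the endpoints. The total great-circle distance is δ·R ≈ 2.296 × 3440 ≈ 7899 nmi, so the target fraction is f = 3000/7899 ≈ 0.380.
Interpolate at f ≈ 0.380 with slerp weights a = sin((1−f)δ)/sin δ ≈ 1.322, b = sin(fδ)/sin δ ≈ 1.023.
p = a·p₁ + b·p₂ ≈ (0.377, -0.803, -0.462); φ = arcsin(p_z) ≈ -27.50°, λ = atan2(p_y, p_x) ≈ -64.86°.

≈ 27°S, 65°W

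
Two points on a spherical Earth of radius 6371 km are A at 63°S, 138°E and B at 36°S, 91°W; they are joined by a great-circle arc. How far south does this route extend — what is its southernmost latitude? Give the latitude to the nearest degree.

≈ 73°S

The great circle lies in the plane with unit normal n̂ = (p₁ × p₂)/|p₁ × p₂|.
Here n̂_z ≈ +0.289; the vertex latitude is φ_max = arccos|n̂_z| ≈ 73.2°.
Check via Clairaut: cos φ_max = |cos φ₁| · sin C = cos(63.0°)·sin(140.5°) ≈ 0.289, again giving ≈ 73.2°.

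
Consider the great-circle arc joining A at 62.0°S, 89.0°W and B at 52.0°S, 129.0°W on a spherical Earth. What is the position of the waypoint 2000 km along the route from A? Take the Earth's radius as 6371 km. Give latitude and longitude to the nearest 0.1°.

≈ 55.4°S, 121.7°W

Convert each endpoint to a unit vector on the sphere (x = cos φ cos λ, y = cos φ sin λ, z = sin φ).
The central angle between the endpoints is δ = arccos(p₁·p₂) ≈ 0.410 rad (23.5°). The total great-circle distance is δ·R ≈ 0.410 × 6371 ≈ 2611 km, so the target fraction is f = 2000/2611 ≈ 0.766.
Interpolate at f ≈ 0.766 with slerp weights a = sin((1−f)δ)/sin δ ≈ 0.240, b = sin(fδ)/sin δ ≈ 0.775.
p = a·p₁ + b·p₂ ≈ (-0.298, -0.484, -0.823); φ = arcsin(p_z) ≈ -55.38°, λ = atan2(p_y, p_x) ≈ -121.67°.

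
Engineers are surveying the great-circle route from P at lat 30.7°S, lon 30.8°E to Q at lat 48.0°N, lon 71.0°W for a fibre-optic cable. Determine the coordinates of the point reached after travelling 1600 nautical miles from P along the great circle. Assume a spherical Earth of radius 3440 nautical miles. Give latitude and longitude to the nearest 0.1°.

The haversine formula gives a central angle δ ≈ 2.091 rad (119.8°) between the endpoints. The total great-circle distance is δ·R ≈ 2.091 × 3440 ≈ 7193 nmi, so the target fraction is f = 1600/7193 ≈ 0.222.
Interpolate at f ≈ 0.222 with slerp weights a = sin((1−f)δ)/sin δ ≈ 1.151, b = sin(fδ)/sin δ ≈ 0.517.
p = a·p₁ + b·p₂ ≈ (0.962, 0.180, -0.203); φ = arcsin(p_z) ≈ -11.73°, λ = atan2(p_y, p_x) ≈ 10.57°.

≈ lat 11.7°S, lon 10.6°E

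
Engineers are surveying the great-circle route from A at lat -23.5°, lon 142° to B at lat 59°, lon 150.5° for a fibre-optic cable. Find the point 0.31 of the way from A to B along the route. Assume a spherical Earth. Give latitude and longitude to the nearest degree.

Write both endpoints as unit vectors p₁, p₂ with components (cos φ cos λ, cos φ sin λ, sin φ).
The central angle between the endpoints is δ = arccos(p₁·p₂) ≈ 1.445 rad (82.8°).
Interpolate at f = 0.31 with slerp weights a = sin((1−f)δ)/sin δ ≈ 0.847, b = sin(fδ)/sin δ ≈ 0.437.
p = a·p₁ + b·p₂ ≈ (-0.808, 0.589, 0.037); φ = arcsin(p_z) ≈ 2.10°, λ = atan2(p_y, p_x) ≈ 143.91°.

≈ lat 2°, lon 144°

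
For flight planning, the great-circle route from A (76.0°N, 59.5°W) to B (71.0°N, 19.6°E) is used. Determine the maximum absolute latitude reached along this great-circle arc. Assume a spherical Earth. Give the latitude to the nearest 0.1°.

The great circle lies in the plane with unit normal n̂ = (p₁ × p₂)/|p₁ × p₂|.
Here n̂_z ≈ +0.214; the vertex latitude is φ_max = arccos|n̂_z| ≈ 77.7°.

≈ 77.7°N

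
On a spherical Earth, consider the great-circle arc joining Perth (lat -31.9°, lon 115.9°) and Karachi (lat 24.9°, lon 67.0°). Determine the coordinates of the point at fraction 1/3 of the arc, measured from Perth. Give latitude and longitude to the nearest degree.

≈ lat -14°, lon 98°

From cos δ = sin φ₁ sin φ₂ + cos φ₁ cos φ₂ cos Δλ, the central angle is δ ≈ 1.283 rad (73.5°).
Interpolate at f = 1/3 with slerp weights a = sin((1−f)δ)/sin δ ≈ 0.787, b = sin(fδ)/sin δ ≈ 0.433.
p = a·p₁ + b·p₂ ≈ (-0.139, 0.962, -0.234); φ = arcsin(p_z) ≈ -13.52°, λ = atan2(p_y, p_x) ≈ 98.20°.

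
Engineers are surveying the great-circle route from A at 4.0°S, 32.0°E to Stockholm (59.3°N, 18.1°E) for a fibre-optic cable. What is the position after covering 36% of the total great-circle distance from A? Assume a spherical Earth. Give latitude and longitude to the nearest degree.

Write both endpoints as unit vectors p₁, p₂ with components (cos φ cos λ, cos φ sin λ, sin φ).
The central angle between the endpoints is δ = arccos(p₁·p₂) ≈ 1.121 rad (64.3°).
Interpolate at f = 0.36 with slerp weights a = sin((1−f)δ)/sin δ ≈ 0.730, b = sin(fδ)/sin δ ≈ 0.436.
p = a·p₁ + b·p₂ ≈ (0.829, 0.455, 0.324); φ = arcsin(p_z) ≈ 18.91°, λ = atan2(p_y, p_x) ≈ 28.76°.

≈ 19°N, 29°E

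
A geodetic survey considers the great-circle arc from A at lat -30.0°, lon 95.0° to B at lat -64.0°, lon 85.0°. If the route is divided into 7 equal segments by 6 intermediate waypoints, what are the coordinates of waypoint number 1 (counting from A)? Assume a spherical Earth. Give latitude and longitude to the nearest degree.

≈ lat -35°, lon 94°

Convert each endpoint to a unit vector on the sphere (x = cos φ cos λ, y = cos φ sin λ, z = sin φ).
The central angle between the endpoints is δ = arccos(p₁·p₂) ≈ 0.604 rad (34.6°).
Interpolate at f = 1/7 with slerp weights a = sin((1−f)δ)/sin δ ≈ 0.871, b = sin(fδ)/sin δ ≈ 0.152.
p = a·p₁ + b·p₂ ≈ (-0.060, 0.818, -0.572); φ = arcsin(p_z) ≈ -34.89°, λ = atan2(p_y, p_x) ≈ 94.19°.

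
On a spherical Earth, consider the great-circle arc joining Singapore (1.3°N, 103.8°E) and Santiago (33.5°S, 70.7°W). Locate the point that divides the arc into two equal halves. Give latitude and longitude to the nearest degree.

≈ (70°S, 79°E)

The haversine formula gives a central angle δ ≈ 2.572 rad (147.4°) between the endpoints.
Interpolate at f = 1/2 with slerp weights a = sin((1−f)δ)/sin δ ≈ 1.781, b = sin(fδ)/sin δ ≈ 1.781.
p = a·p₁ + b·p₂ ≈ (0.066, 0.327, -0.943); φ = arcsin(p_z) ≈ -70.48°, λ = atan2(p_y, p_x) ≈ 78.58°.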